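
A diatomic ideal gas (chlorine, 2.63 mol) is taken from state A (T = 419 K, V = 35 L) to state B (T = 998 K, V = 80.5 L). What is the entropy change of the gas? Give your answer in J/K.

Entropy is a state function: ΔS = nC_V ln(T₂/T₁) + nR ln(V₂/V₁), with C_V = 5R/2 = 20.79 J mol⁻¹ K⁻¹ for a diatomic ideal gas.
ΔS = 2.63 × [20.79 × ln(998/419) + 8.314 × ln(80.5/35)] = 65.7 J/K.

ΔS = 65.7 J/K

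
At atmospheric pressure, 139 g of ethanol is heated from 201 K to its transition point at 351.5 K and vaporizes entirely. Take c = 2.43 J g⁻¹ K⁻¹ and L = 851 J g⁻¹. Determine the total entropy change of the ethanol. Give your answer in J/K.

ΔS = 525 J/K

Warming step: ΔS₁ = m c ln(T_tr/T_i) = 139 × 2.43 × ln(351.5/201) = 188.8 J/K.
Phase change: ΔS₂ = +mL/T_tr = 139 × 851 / 351.5 = 336.5 J/K.
ΔS_total = (188.8) + (336.5) = 525 J/K.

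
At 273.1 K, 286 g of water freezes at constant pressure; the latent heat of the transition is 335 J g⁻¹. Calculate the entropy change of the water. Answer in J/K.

Heat released by the substance: Q = −mL = −286 × 335 = −95810 J.
At constant T, ΔS = Q_rev/T = −95810 / 273.1 = -351 J/K.

ΔS = -351 J/K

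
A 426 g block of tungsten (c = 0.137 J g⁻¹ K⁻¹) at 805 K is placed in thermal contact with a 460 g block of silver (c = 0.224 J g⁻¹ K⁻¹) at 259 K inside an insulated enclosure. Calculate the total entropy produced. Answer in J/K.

ΔS_total = 25.3 J/K

Energy balance: T_f = (m₁c₁T₁ + m₂c₂T₂)/(m₁c₁ + m₂c₂) = 456.43 K.
ΔS₁ = m₁c₁ ln(T_f/T₁) = 58.362 × ln(456.43/805) = -33.11 J/K.
ΔS₂ = m₂c₂ ln(T_f/T₂) = 103.04 × ln(456.43/259) = 58.38 J/K.
ΔS_total = -33.11 + 58.38 = 25.3 J/K.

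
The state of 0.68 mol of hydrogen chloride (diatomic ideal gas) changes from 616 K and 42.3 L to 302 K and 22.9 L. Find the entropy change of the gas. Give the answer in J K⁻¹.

Entropy is a state function: ΔS = nC_V ln(T₂/T₁) + nR ln(V₂/V₁), with C_V = 5R/2 = 20.79 J mol⁻¹ K⁻¹ for a diatomic ideal gas.
ΔS = 0.68 × [20.79 × ln(302/616) + 8.314 × ln(22.9/42.3)] = -13.5 J/K.

ΔS = -13.5 J/K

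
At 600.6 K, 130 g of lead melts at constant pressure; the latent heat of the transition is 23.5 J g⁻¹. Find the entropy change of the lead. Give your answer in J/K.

Heat absorbed by the substance: Q = mL = 130 × 23.5 = 3055 J.
At constant T, ΔS = Q_rev/T = 3055 / 600.6 = 5.09 J/K.

ΔS = 5.09 J/K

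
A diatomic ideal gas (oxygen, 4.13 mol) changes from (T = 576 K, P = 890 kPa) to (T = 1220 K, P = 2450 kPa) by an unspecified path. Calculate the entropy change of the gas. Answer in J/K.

ΔS = 55.4 J/K

ΔS = nC_p ln(T₂/T₁) − nR ln(P₂/P₁), with C_p = 7R/2 = 29.1 J mol⁻¹ K⁻¹ for a diatomic ideal gas.
ΔS = 4.13 × [29.1 × ln(1220/576) − 8.314 × ln(2450/890)] = 55.4 J/K.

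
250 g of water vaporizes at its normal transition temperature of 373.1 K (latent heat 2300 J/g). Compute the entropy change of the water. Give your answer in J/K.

Heat absorbed by the substance: Q = mL = 250 × 2300 = 575000 J.
At constant T, ΔS = Q_rev/T = 575000 / 373.1 = 1540 J/K.

ΔS = 1540 J/K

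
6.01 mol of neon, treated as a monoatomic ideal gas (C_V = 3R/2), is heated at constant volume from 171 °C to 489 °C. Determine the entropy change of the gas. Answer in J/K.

ΔS = 40.5 J/K

In kelvin: T₁ = 444.15 K, T₂ = 762.15 K. At constant volume, ΔS = nC_V ln(T₂/T₁) with C_V = 3R/2 = 12.47 J mol⁻¹ K⁻¹.
ΔS = 6.01 × 12.47 × ln(762.15/444.15) = 40.5 J/K.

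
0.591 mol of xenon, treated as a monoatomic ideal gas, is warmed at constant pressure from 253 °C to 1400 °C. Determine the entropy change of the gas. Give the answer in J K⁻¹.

ΔS = 14.2 J/K

In kelvin: T₁ = 526.15 K, T₂ = 1673.15 K. At constant pressure, ΔS = nC_p ln(T₂/T₁) with C_p = 5R/2 = 20.79 J mol⁻¹ K⁻¹.
ΔS = 0.591 × 20.79 × ln(1673.15/526.15) = 14.2 J/K.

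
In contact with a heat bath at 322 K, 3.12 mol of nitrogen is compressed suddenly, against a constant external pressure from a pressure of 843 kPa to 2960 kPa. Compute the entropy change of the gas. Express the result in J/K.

Entropy is a state function, so ΔS_gas depends only on the end states.
For an isothermal ideal gas ΔS_gas = nR ln(P₁/P₂) = 3.12 × 8.314 × ln(843/2960) = -32.6 J/K.

ΔS_gas = -32.6 J/K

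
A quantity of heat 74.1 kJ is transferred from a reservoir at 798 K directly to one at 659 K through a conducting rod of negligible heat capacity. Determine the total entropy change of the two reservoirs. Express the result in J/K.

ΔS_total = 19.6 J/K

ΔS_hot = −Q/T_H = −74100/798 = -92.857 J/K and ΔS_cold = +Q/T_C = 74100/659 = 112.44 J/K.
ΔS_total = -92.857 + 112.44 = 19.6 J/K, positive as the second law requires.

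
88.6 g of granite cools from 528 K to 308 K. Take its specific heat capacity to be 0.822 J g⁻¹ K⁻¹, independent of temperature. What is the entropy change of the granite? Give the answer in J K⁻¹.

ΔS = ∫dQ_rev/T = m c ln(T₂/T₁) = 88.6 × 0.822 × ln(308/528) = -39.3 J/K.

ΔS = -39.3 J/K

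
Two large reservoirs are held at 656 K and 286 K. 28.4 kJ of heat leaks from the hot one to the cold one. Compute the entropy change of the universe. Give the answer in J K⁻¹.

ΔS_hot = −Q/T_H = −28400/656 = -43.29 J/K and ΔS_cold = +Q/T_C = 28400/286 = 99.3 J/K.
ΔS_total = -43.29 + 99.3 = 56 J/K, positive as the second law requires.

ΔS_total = 56 J/K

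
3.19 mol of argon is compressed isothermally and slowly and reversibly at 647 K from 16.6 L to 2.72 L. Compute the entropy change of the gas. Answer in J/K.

For an isothermal ideal gas ΔS_gas = nR ln(V₂/V₁) = 3.19 × 8.314 × ln(2.72/16.6) = -48 J/K.

ΔS_gas = -48 J/K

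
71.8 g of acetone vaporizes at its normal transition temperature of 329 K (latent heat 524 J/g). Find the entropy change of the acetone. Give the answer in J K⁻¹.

Heat absorbed by the substance: Q = mL = 71.8 × 524 = 37623.2 J.
At constant T, ΔS = Q_rev/T = 37623.2 / 329 = 114 J/K.

ΔS = 114 J/K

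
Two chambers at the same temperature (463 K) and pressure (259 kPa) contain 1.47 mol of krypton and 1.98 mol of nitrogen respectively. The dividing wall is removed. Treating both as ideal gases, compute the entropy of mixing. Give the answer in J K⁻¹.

ΔS_mix = 19.6 J/K

Mole fractions: x_A = 1.47/3.45 = 0.426, x_B = 0.574.
ΔS_mix = −R(n_A ln x_A + n_B ln x_B) = −8.314 × (1.47 ln 0.426 + 1.98 ln 0.574) = 19.6 J/K.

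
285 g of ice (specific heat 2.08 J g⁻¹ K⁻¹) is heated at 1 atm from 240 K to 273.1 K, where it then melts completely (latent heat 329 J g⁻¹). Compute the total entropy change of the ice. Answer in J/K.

Warming step: ΔS₁ = m c ln(T_tr/T_i) = 285 × 2.08 × ln(273.1/240) = 76.59 J/K.
Phase change: ΔS₂ = +mL/T_tr = 285 × 329 / 273.1 = 343.3 J/K.
ΔS_total = (76.59) + (343.3) = 420 J/K.

ΔS = 420 J/K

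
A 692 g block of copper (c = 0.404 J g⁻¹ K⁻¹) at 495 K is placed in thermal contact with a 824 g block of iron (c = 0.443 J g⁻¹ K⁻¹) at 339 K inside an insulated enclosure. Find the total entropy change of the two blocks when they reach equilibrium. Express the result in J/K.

Energy balance: T_f = (m₁c₁T₁ + m₂c₂T₂)/(m₁c₁ + m₂c₂) = 406.66 K.
ΔS₁ = m₁c₁ ln(T_f/T₁) = 279.568 × ln(406.66/495) = -54.96 J/K.
ΔS₂ = m₂c₂ ln(T_f/T₂) = 365.032 × ln(406.66/339) = 66.43 J/K.
ΔS_total = -54.96 + 66.43 = 11.5 J/K.

ΔS_total = 11.5 J/K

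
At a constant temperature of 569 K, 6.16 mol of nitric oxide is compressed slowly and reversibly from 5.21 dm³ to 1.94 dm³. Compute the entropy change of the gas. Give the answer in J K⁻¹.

For an isothermal ideal gas ΔS_gas = nR ln(V₂/V₁) = 6.16 × 8.314 × ln(1.94/5.21) = -50.6 J/K.

ΔS_gas = -50.6 J/K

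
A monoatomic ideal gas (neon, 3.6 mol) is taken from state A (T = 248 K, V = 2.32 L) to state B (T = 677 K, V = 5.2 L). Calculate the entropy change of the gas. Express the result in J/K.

Entropy is a state function: ΔS = nC_V ln(T₂/T₁) + nR ln(V₂/V₁), with C_V = 3R/2 = 12.47 J mol⁻¹ K⁻¹ for a monoatomic ideal gas.
ΔS = 3.6 × [12.47 × ln(677/248) + 8.314 × ln(5.2/2.32)] = 69.2 J/K.

ΔS = 69.2 J/K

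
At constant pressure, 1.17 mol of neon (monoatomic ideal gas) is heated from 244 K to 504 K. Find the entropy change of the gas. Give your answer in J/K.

ΔS = 17.6 J/K

At constant pressure, ΔS = nC_p ln(T₂/T₁) with C_p = 5R/2 = 20.79 J mol⁻¹ K⁻¹.
ΔS = 1.17 × 20.79 × ln(504/244) = 17.6 J/K.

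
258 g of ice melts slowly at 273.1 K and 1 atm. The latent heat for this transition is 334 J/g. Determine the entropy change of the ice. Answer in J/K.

ΔS = 316 J/K

Heat absorbed by the substance: Q = mL = 258 × 334 = 86172 J.
At constant T, ΔS = Q_rev/T = 86172 / 273.1 = 316 J/K.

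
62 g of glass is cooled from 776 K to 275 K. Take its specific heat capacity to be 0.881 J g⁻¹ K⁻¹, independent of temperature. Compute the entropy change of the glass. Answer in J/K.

ΔS = ∫dQ_rev/T = m c ln(T₂/T₁) = 62 × 0.881 × ln(275/776) = -56.7 J/K.

ΔS = -56.7 J/K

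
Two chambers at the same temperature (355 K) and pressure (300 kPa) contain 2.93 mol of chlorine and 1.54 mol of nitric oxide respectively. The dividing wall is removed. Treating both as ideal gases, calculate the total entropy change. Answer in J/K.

ΔS_mix = 23.9 J/K

Mole fractions: x_A = 2.93/4.47 = 0.655, x_B = 0.345.
ΔS_mix = −R(n_A ln x_A + n_B ln x_B) = −8.314 × (2.93 ln 0.655 + 1.54 ln 0.345) = 23.9 J/K.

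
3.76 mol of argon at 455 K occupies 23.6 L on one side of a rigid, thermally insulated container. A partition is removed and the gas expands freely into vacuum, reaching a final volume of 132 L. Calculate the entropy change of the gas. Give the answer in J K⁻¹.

ΔS_gas = 53.8 J/K

No heat is exchanged and no work is done, so the ideal-gas temperature stays constant.
Entropy is a state function; using a reversible isothermal path, ΔS_gas = nR ln(V₂/V₁) = 3.76 × 8.314 × ln(132/23.6) = 53.8 J/K.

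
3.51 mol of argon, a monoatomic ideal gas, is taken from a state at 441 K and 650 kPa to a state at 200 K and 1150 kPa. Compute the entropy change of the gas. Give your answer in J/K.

ΔS = -74.3 J/K

ΔS = nC_p ln(T₂/T₁) − nR ln(P₂/P₁), with C_p = 5R/2 = 20.79 J mol⁻¹ K⁻¹ for a monoatomic ideal gas.
ΔS = 3.51 × [20.79 × ln(200/441) − 8.314 × ln(1150/650)] = -74.3 J/K.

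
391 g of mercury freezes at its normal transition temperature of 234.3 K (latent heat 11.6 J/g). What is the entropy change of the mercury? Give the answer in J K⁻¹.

ΔS = -19.4 J/K

Heat released by the substance: Q = −mL = −391 × 11.6 = −4535.6 J.
At constant T, ΔS = Q_rev/T = −4535.6 / 234.3 = -19.4 J/K.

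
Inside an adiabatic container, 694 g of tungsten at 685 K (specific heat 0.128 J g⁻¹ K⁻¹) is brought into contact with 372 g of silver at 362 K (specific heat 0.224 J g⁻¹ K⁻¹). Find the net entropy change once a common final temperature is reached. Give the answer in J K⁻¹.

ΔS_total = 8.54 J/K

Energy balance: T_f = (m₁c₁T₁ + m₂c₂T₂)/(m₁c₁ + m₂c₂) = 528.66 K.
ΔS₁ = m₁c₁ ln(T_f/T₁) = 88.832 × ln(528.66/685) = -23.013 J/K.
ΔS₂ = m₂c₂ ln(T_f/T₂) = 83.328 × ln(528.66/362) = 31.557 J/K.
ΔS_total = -23.013 + 31.557 = 8.54 J/K.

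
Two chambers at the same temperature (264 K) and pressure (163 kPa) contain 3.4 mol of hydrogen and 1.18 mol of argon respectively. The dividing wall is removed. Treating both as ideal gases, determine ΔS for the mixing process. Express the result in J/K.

ΔS_mix = 21.7 J/K

Mole fractions: x_A = 3.4/4.58 = 0.742, x_B = 0.258.
ΔS_mix = −R(n_A ln x_A + n_B ln x_B) = −8.314 × (3.4 ln 0.742 + 1.18 ln 0.258) = 21.7 J/K.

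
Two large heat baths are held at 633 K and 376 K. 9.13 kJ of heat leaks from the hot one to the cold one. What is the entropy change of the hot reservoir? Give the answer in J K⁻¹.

The hot reservoir loses heat Q, so ΔS_hot = −Q/T_H = −9130/633 = -14.4 J/K.

ΔS_hot = -14.4 J/K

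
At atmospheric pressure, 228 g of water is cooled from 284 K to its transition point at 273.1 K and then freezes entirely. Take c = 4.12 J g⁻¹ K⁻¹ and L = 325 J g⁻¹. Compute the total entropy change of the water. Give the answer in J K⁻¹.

ΔS = -308 J/K

Cooling step: ΔS₁ = m c ln(T_tr/T_i) = 228 × 4.12 × ln(273.1/284) = -36.76 J/K.
Phase change: ΔS₂ = −mL/T_tr = −228 × 325 / 273.1 = -271.3 J/K.
ΔS_total = (-36.76) + (-271.3) = -308 J/K.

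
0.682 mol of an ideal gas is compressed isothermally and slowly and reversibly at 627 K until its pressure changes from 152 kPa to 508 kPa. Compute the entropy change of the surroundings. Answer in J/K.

For an isothermal ideal gas ΔS_gas = nR ln(P₁/P₂) = 0.682 × 8.314 × ln(152/508) = -6.84 J/K.
The process is reversible, so ΔS_surr = −ΔS_gas = 6.84 J/K and ΔS_universe = 0.

ΔS_surr = 6.84 J/K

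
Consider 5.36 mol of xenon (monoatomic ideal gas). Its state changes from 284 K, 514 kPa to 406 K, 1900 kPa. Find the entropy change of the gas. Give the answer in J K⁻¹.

ΔS = nC_p ln(T₂/T₁) − nR ln(P₂/P₁), with C_p = 5R/2 = 20.79 J mol⁻¹ K⁻¹ for a monoatomic ideal gas.
ΔS = 5.36 × [20.79 × ln(406/284) − 8.314 × ln(1900/514)] = -18.4 J/K.

ΔS = -18.4 J/K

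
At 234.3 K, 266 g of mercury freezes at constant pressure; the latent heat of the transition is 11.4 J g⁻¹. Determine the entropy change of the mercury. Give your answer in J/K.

Heat released by the substance: Q = −mL = −266 × 11.4 = −3032.4 J.
At constant T, ΔS = Q_rev/T = −3032.4 / 234.3 = -12.9 J/K.

ΔS = -12.9 J/K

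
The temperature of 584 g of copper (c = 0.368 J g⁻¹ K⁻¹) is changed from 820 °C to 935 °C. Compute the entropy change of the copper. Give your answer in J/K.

ΔS = 21.5 J/K

In kelvin: T₁ = 1093.15 K, T₂ = 1208.15 K. ΔS = ∫dQ_rev/T = m c ln(T₂/T₁) = 584 × 0.368 × ln(1208.15/1093.15) = 21.5 J/K.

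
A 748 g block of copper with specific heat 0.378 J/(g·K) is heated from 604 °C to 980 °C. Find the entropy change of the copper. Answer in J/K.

ΔS = 101 J/K

In kelvin: T₁ = 877.15 K, T₂ = 1253.15 K. ΔS = ∫dQ_rev/T = m c ln(T₂/T₁) = 748 × 0.378 × ln(1253.15/877.15) = 101 J/K.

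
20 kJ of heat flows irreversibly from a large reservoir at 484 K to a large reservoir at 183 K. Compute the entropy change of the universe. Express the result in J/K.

ΔS_total = 68 J/K

ΔS_hot = −Q/T_H = −20000/484 = -41.32 J/K and ΔS_cold = +Q/T_C = 20000/183 = 109.3 J/K.
ΔS_total = -41.32 + 109.3 = 68 J/K, positive as the second law requires.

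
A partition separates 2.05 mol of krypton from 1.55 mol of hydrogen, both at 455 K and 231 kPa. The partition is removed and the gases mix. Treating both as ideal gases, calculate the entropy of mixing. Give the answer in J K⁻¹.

ΔS_mix = 20.5 J/K

Mole fractions: x_A = 2.05/3.6 = 0.569, x_B = 0.431.
ΔS_mix = −R(n_A ln x_A + n_B ln x_B) = −8.314 × (2.05 ln 0.569 + 1.55 ln 0.431) = 20.5 J/K.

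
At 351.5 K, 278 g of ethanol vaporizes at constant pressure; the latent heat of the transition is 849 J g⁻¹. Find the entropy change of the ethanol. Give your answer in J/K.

Heat absorbed by the substance: Q = mL = 278 × 849 = 236022 J.
At constant T, ΔS = Q_rev/T = 236022 / 351.5 = 671 J/K.

ΔS = 671 J/K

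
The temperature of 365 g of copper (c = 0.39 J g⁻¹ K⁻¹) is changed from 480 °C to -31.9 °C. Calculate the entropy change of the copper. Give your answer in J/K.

ΔS = -162 J/K

In kelvin: T₁ = 753.15 K, T₂ = 241.25 K. ΔS = ∫dQ_rev/T = m c ln(T₂/T₁) = 365 × 0.39 × ln(241.25/753.15) = -162 J/K.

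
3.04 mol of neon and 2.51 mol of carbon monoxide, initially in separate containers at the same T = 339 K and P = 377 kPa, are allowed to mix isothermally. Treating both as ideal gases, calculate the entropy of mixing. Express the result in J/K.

ΔS_mix = 31.8 J/K

Mole fractions: x_A = 3.04/5.55 = 0.548, x_B = 0.452.
ΔS_mix = −R(n_A ln x_A + n_B ln x_B) = −8.314 × (3.04 ln 0.548 + 2.51 ln 0.452) = 31.8 J/K.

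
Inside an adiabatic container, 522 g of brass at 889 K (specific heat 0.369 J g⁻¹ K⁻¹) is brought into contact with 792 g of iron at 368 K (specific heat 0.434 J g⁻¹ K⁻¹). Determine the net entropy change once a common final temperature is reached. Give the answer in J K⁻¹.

ΔS_total = 50.6 J/K

Energy balance: T_f = (m₁c₁T₁ + m₂c₂T₂)/(m₁c₁ + m₂c₂) = 555.11 K.
ΔS₁ = m₁c₁ ln(T_f/T₁) = 192.618 × ln(555.11/889) = -90.71 J/K.
ΔS₂ = m₂c₂ ln(T_f/T₂) = 343.728 × ln(555.11/368) = 141.3 J/K.
ΔS_total = -90.71 + 141.3 = 50.6 J/K.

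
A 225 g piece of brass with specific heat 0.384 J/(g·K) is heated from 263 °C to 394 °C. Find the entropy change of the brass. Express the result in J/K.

ΔS = 18.9 J/K

In kelvin: T₁ = 536.15 K, T₂ = 667.15 K. ΔS = ∫dQ_rev/T = m c ln(T₂/T₁) = 225 × 0.384 × ln(667.15/536.15) = 18.9 J/K.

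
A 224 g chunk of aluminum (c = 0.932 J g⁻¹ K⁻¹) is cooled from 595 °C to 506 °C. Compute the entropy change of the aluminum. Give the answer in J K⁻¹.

ΔS = -22.6 J/K

In kelvin: T₁ = 868.15 K, T₂ = 779.15 K. ΔS = ∫dQ_rev/T = m c ln(T₂/T₁) = 224 × 0.932 × ln(779.15/868.15) = -22.6 J/K.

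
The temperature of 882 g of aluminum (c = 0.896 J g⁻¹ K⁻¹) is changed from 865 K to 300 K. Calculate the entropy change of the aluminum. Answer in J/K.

ΔS = -837 J/K

ΔS = ∫dQ_rev/T = m c ln(T₂/T₁) = 882 × 0.896 × ln(300/865) = -837 J/K.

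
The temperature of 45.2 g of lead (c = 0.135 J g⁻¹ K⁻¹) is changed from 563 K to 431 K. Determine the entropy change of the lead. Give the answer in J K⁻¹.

ΔS = -1.63 J/K

ΔS = ∫dQ_rev/T = m c ln(T₂/T₁) = 45.2 × 0.135 × ln(431/563) = -1.63 J/K.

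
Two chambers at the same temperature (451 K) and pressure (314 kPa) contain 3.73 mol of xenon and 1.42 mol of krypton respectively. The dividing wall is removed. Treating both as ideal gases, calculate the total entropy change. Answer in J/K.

ΔS_mix = 25.2 J/K

Mole fractions: x_A = 3.73/5.15 = 0.724, x_B = 0.276.
ΔS_mix = −R(n_A ln x_A + n_B ln x_B) = −8.314 × (3.73 ln 0.724 + 1.42 ln 0.276) = 25.2 J/K.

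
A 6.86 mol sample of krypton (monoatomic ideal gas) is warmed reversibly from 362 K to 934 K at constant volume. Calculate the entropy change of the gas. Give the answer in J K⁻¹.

ΔS = 81.1 J/K

At constant volume, ΔS = nC_V ln(T₂/T₁) with C_V = 3R/2 = 12.47 J mol⁻¹ K⁻¹.
ΔS = 6.86 × 12.47 × ln(934/362) = 81.1 J/K.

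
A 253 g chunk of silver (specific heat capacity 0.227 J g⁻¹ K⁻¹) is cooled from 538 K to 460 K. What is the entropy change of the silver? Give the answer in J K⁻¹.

ΔS = ∫dQ_rev/T = m c ln(T₂/T₁) = 253 × 0.227 × ln(460/538) = -9 J/K.

ΔS = -9 J/K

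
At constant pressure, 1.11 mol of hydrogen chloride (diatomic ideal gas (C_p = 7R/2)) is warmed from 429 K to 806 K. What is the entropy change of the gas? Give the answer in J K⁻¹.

At constant pressure, ΔS = nC_p ln(T₂/T₁) with C_p = 7R/2 = 29.1 J mol⁻¹ K⁻¹.
ΔS = 1.11 × 29.1 × ln(806/429) = 20.4 J/K.

ΔS = 20.4 J/K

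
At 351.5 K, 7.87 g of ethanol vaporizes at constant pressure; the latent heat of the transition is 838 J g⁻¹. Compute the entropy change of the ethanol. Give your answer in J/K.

Heat absorbed by the substance: Q = mL = 7.87 × 838 = 6595.06 J.
At constant T, ΔS = Q_rev/T = 6595.06 / 351.5 = 18.8 J/K.

ΔS = 18.8 J/K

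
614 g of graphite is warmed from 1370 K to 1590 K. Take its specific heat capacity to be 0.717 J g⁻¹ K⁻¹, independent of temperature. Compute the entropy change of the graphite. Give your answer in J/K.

ΔS = 65.6 J/K

ΔS = ∫dQ_rev/T = m c ln(T₂/T₁) = 614 × 0.717 × ln(1590/1370) = 65.6 J/K.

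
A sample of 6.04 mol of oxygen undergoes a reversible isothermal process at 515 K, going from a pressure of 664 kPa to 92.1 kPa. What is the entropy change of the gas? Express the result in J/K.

For an isothermal ideal gas ΔS_gas = nR ln(P₁/P₂) = 6.04 × 8.314 × ln(664/92.1) = 99.2 J/K.

ΔS_gas = 99.2 J/K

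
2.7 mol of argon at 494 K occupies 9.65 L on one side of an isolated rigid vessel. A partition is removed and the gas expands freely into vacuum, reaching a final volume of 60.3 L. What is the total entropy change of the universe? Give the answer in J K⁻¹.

For an ideal gas in free expansion Q = 0 and W = 0, so T is unchanged.
Entropy is a state function; using a reversible isothermal path, ΔS_gas = nR ln(V₂/V₁) = 2.7 × 8.314 × ln(60.3/9.65) = 41.1 J/K.
The insulated surroundings exchange no heat, so ΔS_surr = 0 and ΔS_universe = ΔS_gas.

ΔS_universe = 41.1 J/K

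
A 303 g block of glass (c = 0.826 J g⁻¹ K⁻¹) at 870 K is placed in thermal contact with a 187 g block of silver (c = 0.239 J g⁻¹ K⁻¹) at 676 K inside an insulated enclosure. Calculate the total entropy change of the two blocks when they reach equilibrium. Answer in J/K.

Energy balance: T_f = (m₁c₁T₁ + m₂c₂T₂)/(m₁c₁ + m₂c₂) = 840.61 K.
ΔS₁ = m₁c₁ ln(T_f/T₁) = 250.278 × ln(840.61/870) = -8.602 J/K.
ΔS₂ = m₂c₂ ln(T_f/T₂) = 44.693 × ln(840.61/676) = 9.74 J/K.
ΔS_total = -8.602 + 9.74 = 1.14 J/K.

ΔS_total = 1.14 J/K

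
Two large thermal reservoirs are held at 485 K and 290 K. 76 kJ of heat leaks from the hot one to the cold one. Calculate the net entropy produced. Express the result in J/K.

ΔS_total = 105 J/K

ΔS_hot = −Q/T_H = −76000/485 = -156.7 J/K and ΔS_cold = +Q/T_C = 76000/290 = 262.1 J/K.
ΔS_total = -156.7 + 262.1 = 105 J/K, positive as the second law requires.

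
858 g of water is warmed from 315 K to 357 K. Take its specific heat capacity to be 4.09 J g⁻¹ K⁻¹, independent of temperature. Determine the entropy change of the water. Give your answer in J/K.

ΔS = ∫dQ_rev/T = m c ln(T₂/T₁) = 858 × 4.09 × ln(357/315) = 439 J/K.

ΔS = 439 J/K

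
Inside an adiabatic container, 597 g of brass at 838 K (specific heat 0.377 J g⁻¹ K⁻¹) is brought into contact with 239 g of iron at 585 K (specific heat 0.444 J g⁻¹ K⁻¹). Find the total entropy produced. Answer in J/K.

Energy balance: T_f = (m₁c₁T₁ + m₂c₂T₂)/(m₁c₁ + m₂c₂) = 756.94 K.
ΔS₁ = m₁c₁ ln(T_f/T₁) = 225.069 × ln(756.94/838) = -22.9 J/K.
ΔS₂ = m₂c₂ ln(T_f/T₂) = 106.116 × ln(756.94/585) = 27.34 J/K.
ΔS_total = -22.9 + 27.34 = 4.44 J/K.

ΔS_total = 4.44 J/K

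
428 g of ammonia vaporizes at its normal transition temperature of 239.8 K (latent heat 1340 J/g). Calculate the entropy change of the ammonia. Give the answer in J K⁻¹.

ΔS = 2390 J/K

Heat absorbed by the substance: Q = mL = 428 × 1340 = 573520 J.
At constant T, ΔS = Q_rev/T = 573520 / 239.8 = 2390 J/K.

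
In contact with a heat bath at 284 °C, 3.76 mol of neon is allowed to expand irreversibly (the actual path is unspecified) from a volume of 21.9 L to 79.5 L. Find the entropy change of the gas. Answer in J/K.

ΔS_gas = 40.3 J/K

Entropy is a state function, so ΔS_gas depends only on the end states.
For an isothermal ideal gas ΔS_gas = nR ln(V₂/V₁) = 3.76 × 8.314 × ln(79.5/21.9) = 40.3 J/K.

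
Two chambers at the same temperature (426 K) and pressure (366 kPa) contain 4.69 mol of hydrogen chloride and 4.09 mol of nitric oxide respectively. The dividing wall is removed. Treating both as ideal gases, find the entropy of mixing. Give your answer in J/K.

ΔS_mix = 50.4 J/K

Mole fractions: x_A = 4.69/8.78 = 0.534, x_B = 0.466.
ΔS_mix = −R(n_A ln x_A + n_B ln x_B) = −8.314 × (4.69 ln 0.534 + 4.09 ln 0.466) = 50.4 J/K.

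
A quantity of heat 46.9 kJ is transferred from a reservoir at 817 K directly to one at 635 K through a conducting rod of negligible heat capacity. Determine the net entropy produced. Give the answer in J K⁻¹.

ΔS_total = 16.5 J/K

ΔS_hot = −Q/T_H = −46900/817 = -57.41 J/K and ΔS_cold = +Q/T_C = 46900/635 = 73.86 J/K.
ΔS_total = -57.41 + 73.86 = 16.5 J/K, positive as the second law requires.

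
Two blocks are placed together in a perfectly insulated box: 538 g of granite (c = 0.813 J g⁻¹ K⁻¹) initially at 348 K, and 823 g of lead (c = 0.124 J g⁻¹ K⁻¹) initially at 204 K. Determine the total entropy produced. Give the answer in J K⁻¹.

ΔS_total = 10.5 J/K

Energy balance: T_f = (m₁c₁T₁ + m₂c₂T₂)/(m₁c₁ + m₂c₂) = 320.76 K.
ΔS₁ = m₁c₁ ln(T_f/T₁) = 437.394 × ln(320.76/348) = -35.65 J/K.
ΔS₂ = m₂c₂ ln(T_f/T₂) = 102.052 × ln(320.76/204) = 46.19 J/K.
ΔS_total = -35.65 + 46.19 = 10.5 J/K.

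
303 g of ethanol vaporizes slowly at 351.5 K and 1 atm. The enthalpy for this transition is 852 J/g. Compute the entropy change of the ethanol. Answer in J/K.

Heat absorbed by the substance: Q = mL = 303 × 852 = 258156 J.
At constant T, ΔS = Q_rev/T = 258156 / 351.5 = 734 J/K.

ΔS = 734 J/K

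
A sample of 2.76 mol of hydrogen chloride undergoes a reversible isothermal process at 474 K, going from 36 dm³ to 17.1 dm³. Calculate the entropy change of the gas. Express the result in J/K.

ΔS_gas = -17.1 J/K

For an isothermal ideal gas ΔS_gas = nR ln(V₂/V₁) = 2.76 × 8.314 × ln(17.1/36) = -17.1 J/K.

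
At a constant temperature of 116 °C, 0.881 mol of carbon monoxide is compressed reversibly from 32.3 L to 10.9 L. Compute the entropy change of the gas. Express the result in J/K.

ΔS_gas = -7.96 J/K

For an isothermal ideal gas ΔS_gas = nR ln(V₂/V₁) = 0.881 × 8.314 × ln(10.9/32.3) = -7.96 J/K.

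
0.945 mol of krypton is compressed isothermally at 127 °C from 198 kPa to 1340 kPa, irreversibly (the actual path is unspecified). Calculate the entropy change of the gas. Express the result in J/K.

Entropy is a state function, so ΔS_gas depends only on the end states.
For an isothermal ideal gas ΔS_gas = nR ln(P₁/P₂) = 0.945 × 8.314 × ln(198/1340) = -15 J/K.

ΔS_gas = -15 J/K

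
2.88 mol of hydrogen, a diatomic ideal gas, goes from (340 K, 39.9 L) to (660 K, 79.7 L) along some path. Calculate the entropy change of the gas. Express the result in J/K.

ΔS = 56.3 J/K

Entropy is a state function: ΔS = nC_V ln(T₂/T₁) + nR ln(V₂/V₁), with C_V = 5R/2 = 20.79 J mol⁻¹ K⁻¹ for a diatomic ideal gas.
ΔS = 2.88 × [20.79 × ln(660/340) + 8.314 × ln(79.7/39.9)] = 56.3 J/K.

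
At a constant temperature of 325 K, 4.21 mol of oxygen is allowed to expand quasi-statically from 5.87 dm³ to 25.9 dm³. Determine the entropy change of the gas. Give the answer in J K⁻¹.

ΔS_gas = 52 J/K

For an isothermal ideal gas ΔS_gas = nR ln(V₂/V₁) = 4.21 × 8.314 × ln(25.9/5.87) = 52 J/K.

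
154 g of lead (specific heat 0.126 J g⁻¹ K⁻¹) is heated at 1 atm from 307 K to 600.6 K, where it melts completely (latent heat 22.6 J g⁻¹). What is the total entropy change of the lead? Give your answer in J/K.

ΔS = 18.8 J/K

Warming step: ΔS₁ = m c ln(T_tr/T_i) = 154 × 0.126 × ln(600.6/307) = 13.02 J/K.
Phase change: ΔS₂ = +mL/T_tr = 154 × 22.6 / 600.6 = 5.795 J/K.
ΔS_total = (13.02) + (5.795) = 18.8 J/K.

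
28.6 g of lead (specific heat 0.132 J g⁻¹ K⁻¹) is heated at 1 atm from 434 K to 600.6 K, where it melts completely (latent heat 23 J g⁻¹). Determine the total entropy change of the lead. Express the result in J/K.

Warming step: ΔS₁ = m c ln(T_tr/T_i) = 28.6 × 0.132 × ln(600.6/434) = 1.227 J/K.
Phase change: ΔS₂ = +mL/T_tr = 28.6 × 23 / 600.6 = 1.095 J/K.
ΔS_total = (1.227) + (1.095) = 2.32 J/K.

ΔS = 2.32 J/K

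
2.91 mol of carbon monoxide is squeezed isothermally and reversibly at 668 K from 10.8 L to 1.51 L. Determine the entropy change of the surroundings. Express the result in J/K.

For an isothermal ideal gas ΔS_gas = nR ln(V₂/V₁) = 2.91 × 8.314 × ln(1.51/10.8) = -47.6 J/K.
The process is reversible, so ΔS_surr = −ΔS_gas = 47.6 J/K and ΔS_universe = 0.

ΔS_surr = 47.6 J/K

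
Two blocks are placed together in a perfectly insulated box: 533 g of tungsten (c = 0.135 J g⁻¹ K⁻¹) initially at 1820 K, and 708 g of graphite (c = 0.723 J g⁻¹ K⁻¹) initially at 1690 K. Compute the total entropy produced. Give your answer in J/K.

Energy balance: T_f = (m₁c₁T₁ + m₂c₂T₂)/(m₁c₁ + m₂c₂) = 1706 K.
ΔS₁ = m₁c₁ ln(T_f/T₁) = 71.955 × ln(1706/1820) = -4.6535 J/K.
ΔS₂ = m₂c₂ ln(T_f/T₂) = 511.884 × ln(1706/1690) = 4.83 J/K.
ΔS_total = -4.6535 + 4.83 = 0.176 J/K.

ΔS_total = 0.176 J/K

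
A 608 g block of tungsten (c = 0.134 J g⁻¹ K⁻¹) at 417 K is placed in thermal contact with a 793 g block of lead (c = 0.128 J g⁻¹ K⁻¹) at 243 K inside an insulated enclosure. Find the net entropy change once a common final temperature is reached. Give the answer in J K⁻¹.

ΔS_total = 6.64 J/K

Energy balance: T_f = (m₁c₁T₁ + m₂c₂T₂)/(m₁c₁ + m₂c₂) = 320.48 K.
ΔS₁ = m₁c₁ ln(T_f/T₁) = 81.472 × ln(320.48/417) = -21.45 J/K.
ΔS₂ = m₂c₂ ln(T_f/T₂) = 101.504 × ln(320.48/243) = 28.09 J/K.
ΔS_total = -21.45 + 28.09 = 6.64 J/K.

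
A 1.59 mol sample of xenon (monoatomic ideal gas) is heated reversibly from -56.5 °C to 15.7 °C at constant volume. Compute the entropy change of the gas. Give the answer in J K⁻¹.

In kelvin: T₁ = 216.65 K, T₂ = 288.85 K. At constant volume, ΔS = nC_V ln(T₂/T₁) with C_V = 3R/2 = 12.47 J mol⁻¹ K⁻¹.
ΔS = 1.59 × 12.47 × ln(288.85/216.65) = 5.7 J/K.

ΔS = 5.7 J/K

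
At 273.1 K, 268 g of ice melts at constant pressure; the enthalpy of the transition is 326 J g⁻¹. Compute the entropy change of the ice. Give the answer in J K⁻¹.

Heat absorbed by the substance: Q = mL = 268 × 326 = 87368 J.
At constant T, ΔS = Q_rev/T = 87368 / 273.1 = 320 J/K.

ΔS = 320 J/K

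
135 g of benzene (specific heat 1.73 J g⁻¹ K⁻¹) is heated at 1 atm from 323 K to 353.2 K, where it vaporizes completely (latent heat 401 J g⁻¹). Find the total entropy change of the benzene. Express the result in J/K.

ΔS = 174 J/K

Warming step: ΔS₁ = m c ln(T_tr/T_i) = 135 × 1.73 × ln(353.2/323) = 20.88 J/K.
Phase change: ΔS₂ = +mL/T_tr = 135 × 401 / 353.2 = 153.3 J/K.
ΔS_total = (20.88) + (153.3) = 174 J/K.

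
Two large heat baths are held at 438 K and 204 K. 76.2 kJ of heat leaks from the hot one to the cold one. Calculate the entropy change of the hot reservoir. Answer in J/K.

The hot reservoir loses heat Q, so ΔS_hot = −Q/T_H = −76200/438 = -174 J/K.

ΔS_hot = -174 J/K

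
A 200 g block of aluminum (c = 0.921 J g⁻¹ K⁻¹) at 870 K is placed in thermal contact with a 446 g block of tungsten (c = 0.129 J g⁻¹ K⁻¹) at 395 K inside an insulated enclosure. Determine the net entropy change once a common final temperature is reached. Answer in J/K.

Energy balance: T_f = (m₁c₁T₁ + m₂c₂T₂)/(m₁c₁ + m₂c₂) = 756.95 K.
ΔS₁ = m₁c₁ ln(T_f/T₁) = 184.2 × ln(756.95/870) = -25.64 J/K.
ΔS₂ = m₂c₂ ln(T_f/T₂) = 57.534 × ln(756.95/395) = 37.42 J/K.
ΔS_total = -25.64 + 37.42 = 11.8 J/K.

ΔS_total = 11.8 J/K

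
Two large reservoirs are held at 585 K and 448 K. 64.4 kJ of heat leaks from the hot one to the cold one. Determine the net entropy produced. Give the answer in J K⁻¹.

ΔS_total = 33.7 J/K

ΔS_hot = −Q/T_H = −64400/585 = -110.1 J/K and ΔS_cold = +Q/T_C = 64400/448 = 143.8 J/K.
ΔS_total = -110.1 + 143.8 = 33.7 J/K, positive as the second law requires.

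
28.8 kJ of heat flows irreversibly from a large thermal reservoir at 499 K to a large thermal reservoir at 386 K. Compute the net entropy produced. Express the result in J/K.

ΔS_hot = −Q/T_H = −28800/499 = -57.72 J/K and ΔS_cold = +Q/T_C = 28800/386 = 74.61 J/K.
ΔS_total = -57.72 + 74.61 = 16.9 J/K, positive as the second law requires.

ΔS_total = 16.9 J/K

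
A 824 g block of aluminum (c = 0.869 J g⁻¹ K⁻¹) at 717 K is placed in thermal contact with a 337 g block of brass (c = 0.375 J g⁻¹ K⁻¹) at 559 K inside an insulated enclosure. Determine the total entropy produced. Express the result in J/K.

ΔS_total = 3.14 J/K

Energy balance: T_f = (m₁c₁T₁ + m₂c₂T₂)/(m₁c₁ + m₂c₂) = 693.3 K.
ΔS₁ = m₁c₁ ln(T_f/T₁) = 716.056 × ln(693.3/717) = -24.07 J/K.
ΔS₂ = m₂c₂ ln(T_f/T₂) = 126.375 × ln(693.3/559) = 27.21 J/K.
ΔS_total = -24.07 + 27.21 = 3.14 J/K.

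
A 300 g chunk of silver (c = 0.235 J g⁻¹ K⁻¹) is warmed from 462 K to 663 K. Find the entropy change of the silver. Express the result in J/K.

ΔS = ∫dQ_rev/T = m c ln(T₂/T₁) = 300 × 0.235 × ln(663/462) = 25.5 J/K.

ΔS = 25.5 J/K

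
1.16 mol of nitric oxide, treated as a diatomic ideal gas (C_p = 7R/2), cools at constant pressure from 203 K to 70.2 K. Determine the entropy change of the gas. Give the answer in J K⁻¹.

ΔS = -35.8 J/K

At constant pressure, ΔS = nC_p ln(T₂/T₁) with C_p = 7R/2 = 29.1 J mol⁻¹ K⁻¹.
ΔS = 1.16 × 29.1 × ln(70.2/203) = -35.8 J/K.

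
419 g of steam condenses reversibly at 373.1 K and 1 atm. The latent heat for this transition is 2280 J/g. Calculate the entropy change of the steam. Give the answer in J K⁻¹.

ΔS = -2560 J/K

Heat released by the substance: Q = −mL = −419 × 2280 = −955320 J.
At constant T, ΔS = Q_rev/T = −955320 / 373.1 = -2560 J/K.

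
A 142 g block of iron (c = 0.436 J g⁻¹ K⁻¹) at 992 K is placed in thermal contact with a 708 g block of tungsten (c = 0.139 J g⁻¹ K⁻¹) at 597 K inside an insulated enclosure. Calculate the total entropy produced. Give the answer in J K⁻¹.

Energy balance: T_f = (m₁c₁T₁ + m₂c₂T₂)/(m₁c₁ + m₂c₂) = 749.54 K.
ΔS₁ = m₁c₁ ln(T_f/T₁) = 61.912 × ln(749.54/992) = -17.35 J/K.
ΔS₂ = m₂c₂ ln(T_f/T₂) = 98.412 × ln(749.54/597) = 22.39 J/K.
ΔS_total = -17.35 + 22.39 = 5.04 J/K.

ΔS_total = 5.04 J/K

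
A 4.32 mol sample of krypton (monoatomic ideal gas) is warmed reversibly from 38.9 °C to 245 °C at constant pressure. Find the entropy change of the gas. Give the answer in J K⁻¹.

In kelvin: T₁ = 312.05 K, T₂ = 518.15 K. At constant pressure, ΔS = nC_p ln(T₂/T₁) with C_p = 5R/2 = 20.79 J mol⁻¹ K⁻¹.
ΔS = 4.32 × 20.79 × ln(518.15/312.05) = 45.5 J/K.

ΔS = 45.5 J/K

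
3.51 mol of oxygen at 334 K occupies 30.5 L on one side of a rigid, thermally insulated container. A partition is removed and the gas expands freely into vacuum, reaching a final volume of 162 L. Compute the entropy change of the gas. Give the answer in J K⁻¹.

For an ideal gas in free expansion Q = 0 and W = 0, so T is unchanged.
Entropy is a state function; using a reversible isothermal path, ΔS_gas = nR ln(V₂/V₁) = 3.51 × 8.314 × ln(162/30.5) = 48.7 J/K.

ΔS_gas = 48.7 J/K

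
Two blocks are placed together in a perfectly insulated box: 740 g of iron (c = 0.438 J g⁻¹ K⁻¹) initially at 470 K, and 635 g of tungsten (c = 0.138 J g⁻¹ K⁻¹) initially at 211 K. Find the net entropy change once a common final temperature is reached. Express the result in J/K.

Energy balance: T_f = (m₁c₁T₁ + m₂c₂T₂)/(m₁c₁ + m₂c₂) = 414.88 K.
ΔS₁ = m₁c₁ ln(T_f/T₁) = 324.12 × ln(414.88/470) = -40.43 J/K.
ΔS₂ = m₂c₂ ln(T_f/T₂) = 87.63 × ln(414.88/211) = 59.25 J/K.
ΔS_total = -40.43 + 59.25 = 18.8 J/K.

ΔS_total = 18.8 J/K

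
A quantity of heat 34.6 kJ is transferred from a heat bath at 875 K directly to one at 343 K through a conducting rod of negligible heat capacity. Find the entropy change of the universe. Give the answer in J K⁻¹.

ΔS_total = 61.3 J/K

ΔS_hot = −Q/T_H = −34600/875 = -39.543 J/K and ΔS_cold = +Q/T_C = 34600/343 = 100.87 J/K.
ΔS_total = -39.543 + 100.87 = 61.3 J/K, positive as the second law requires.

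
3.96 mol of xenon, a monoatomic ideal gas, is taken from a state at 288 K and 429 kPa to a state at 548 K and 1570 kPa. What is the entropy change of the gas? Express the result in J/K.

ΔS = 10.2 J/K

ΔS = nC_p ln(T₂/T₁) − nR ln(P₂/P₁), with C_p = 5R/2 = 20.79 J mol⁻¹ K⁻¹ for a monoatomic ideal gas.
ΔS = 3.96 × [20.79 × ln(548/288) − 8.314 × ln(1570/429)] = 10.2 J/K.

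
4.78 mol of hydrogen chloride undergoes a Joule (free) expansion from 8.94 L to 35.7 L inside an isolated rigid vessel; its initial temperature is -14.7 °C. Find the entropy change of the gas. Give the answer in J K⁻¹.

ΔS_gas = 55 J/K

No heat is exchanged and no work is done, so the ideal-gas temperature stays constant.
Entropy is a state function; using a reversible isothermal path, ΔS_gas = nR ln(V₂/V₁) = 4.78 × 8.314 × ln(35.7/8.94) = 55 J/K.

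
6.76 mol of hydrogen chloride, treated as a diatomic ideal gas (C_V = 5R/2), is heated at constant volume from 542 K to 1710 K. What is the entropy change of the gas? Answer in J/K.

At constant volume, ΔS = nC_V ln(T₂/T₁) with C_V = 5R/2 = 20.79 J mol⁻¹ K⁻¹.
ΔS = 6.76 × 20.79 × ln(1710/542) = 161 J/K.

ΔS = 161 J/K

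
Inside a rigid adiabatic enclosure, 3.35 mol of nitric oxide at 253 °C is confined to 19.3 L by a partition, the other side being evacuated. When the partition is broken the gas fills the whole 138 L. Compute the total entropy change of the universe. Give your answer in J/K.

For an ideal gas in free expansion Q = 0 and W = 0, so T is unchanged.
Entropy is a state function; using a reversible isothermal path, ΔS_gas = nR ln(V₂/V₁) = 3.35 × 8.314 × ln(138/19.3) = 54.8 J/K.
The insulated surroundings exchange no heat, so ΔS_surr = 0 and ΔS_universe = ΔS_gas.

ΔS_universe = 54.8 J/K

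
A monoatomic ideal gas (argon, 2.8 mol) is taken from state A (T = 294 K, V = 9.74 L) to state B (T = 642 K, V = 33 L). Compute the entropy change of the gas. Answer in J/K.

Entropy is a state function: ΔS = nC_V ln(T₂/T₁) + nR ln(V₂/V₁), with C_V = 3R/2 = 12.47 J mol⁻¹ K⁻¹ for a monoatomic ideal gas.
ΔS = 2.8 × [12.47 × ln(642/294) + 8.314 × ln(33/9.74)] = 55.7 J/K.

ΔS = 55.7 J/K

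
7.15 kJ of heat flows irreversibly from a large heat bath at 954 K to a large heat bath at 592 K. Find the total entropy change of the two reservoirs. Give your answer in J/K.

ΔS_hot = −Q/T_H = −7150/954 = -7.495 J/K and ΔS_cold = +Q/T_C = 7150/592 = 12.08 J/K.
ΔS_total = -7.495 + 12.08 = 4.58 J/K, positive as the second law requires.

ΔS_total = 4.58 J/K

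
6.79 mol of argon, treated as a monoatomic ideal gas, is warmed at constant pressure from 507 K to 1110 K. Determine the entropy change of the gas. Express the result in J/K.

ΔS = 111 J/K

At constant pressure, ΔS = nC_p ln(T₂/T₁) with C_p = 5R/2 = 20.79 J mol⁻¹ K⁻¹.
ΔS = 6.79 × 20.79 × ln(1110/507) = 111 J/K.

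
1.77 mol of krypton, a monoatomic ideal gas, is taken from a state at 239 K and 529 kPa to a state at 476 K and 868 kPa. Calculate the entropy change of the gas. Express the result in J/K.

ΔS = nC_p ln(T₂/T₁) − nR ln(P₂/P₁), with C_p = 5R/2 = 20.79 J mol⁻¹ K⁻¹ for a monoatomic ideal gas.
ΔS = 1.77 × [20.79 × ln(476/239) − 8.314 × ln(868/529)] = 18.1 J/K.

ΔS = 18.1 J/K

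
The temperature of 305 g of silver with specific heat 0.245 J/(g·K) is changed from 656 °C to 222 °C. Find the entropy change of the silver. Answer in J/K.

ΔS = -47 J/K

In kelvin: T₁ = 929.15 K, T₂ = 495.15 K. ΔS = ∫dQ_rev/T = m c ln(T₂/T₁) = 305 × 0.245 × ln(495.15/929.15) = -47 J/K.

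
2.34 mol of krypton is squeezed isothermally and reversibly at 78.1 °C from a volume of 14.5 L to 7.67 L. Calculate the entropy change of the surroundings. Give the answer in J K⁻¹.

ΔS_surr = 12.4 J/K

For an isothermal ideal gas ΔS_gas = nR ln(V₂/V₁) = 2.34 × 8.314 × ln(7.67/14.5) = -12.4 J/K.
The process is reversible, so ΔS_surr = −ΔS_gas = 12.4 J/K and ΔS_universe = 0.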